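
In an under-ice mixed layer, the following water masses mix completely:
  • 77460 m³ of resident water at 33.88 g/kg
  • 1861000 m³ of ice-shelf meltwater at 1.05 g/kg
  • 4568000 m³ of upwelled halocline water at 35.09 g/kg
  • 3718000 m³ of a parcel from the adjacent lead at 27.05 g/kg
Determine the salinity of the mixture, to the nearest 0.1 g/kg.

Salt balance:
salt = 77,460×33.88 + 1,861,000×1.05 + 4,568,000×35.09 + 3,718,000×27.05 = 2,624,344.8 + 1,954,050 + 160,291,120 + 100,571,900 = 265,441,414.8
volume = 77,460 + 1,861,000 + 4,568,000 + 3,718,000 = 10,224,460 m³
S = 265,441,414.8 / 10,224,460 = 25.961 g/kg

26.0 g/kg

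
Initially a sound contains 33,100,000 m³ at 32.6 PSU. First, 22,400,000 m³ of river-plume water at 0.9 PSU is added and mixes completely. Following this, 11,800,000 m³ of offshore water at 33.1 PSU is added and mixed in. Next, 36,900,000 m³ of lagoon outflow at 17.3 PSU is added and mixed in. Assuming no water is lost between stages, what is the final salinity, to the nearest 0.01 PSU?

20.42 PSU

Mass of salt is conserved:
Initial salt = 33,100,000×32.6 = 1,079,060,000
After stage 1: salt = 1,079,060,000 + 22,400,000×0.9 = 1,099,220,000; volume = 55,500,000 m³; S = 19.806 PSU
After stage 2: salt = 1,099,220,000 + 11,800,000×33.1 = 1,489,800,000; volume = 67,300,000 m³; S = 22.137 PSU
After stage 3: salt = 1,489,800,000 + 36,900,000×17.3 = 2,128,170,000; volume = 104,200,000 m³
S = 2,128,170,000 / 104,200,000 = 20.4239 PSU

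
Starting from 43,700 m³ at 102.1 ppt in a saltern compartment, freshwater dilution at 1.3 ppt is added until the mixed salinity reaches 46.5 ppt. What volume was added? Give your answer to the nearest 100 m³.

Salt balance: 43,700×102.1 + V×1.3 = (43,700+V)×46.5
4,461,770 + 1.3V = 2,032,050 + 46.5V
2,429,720 = 45.2V
V = 53,754.87 m³

53800 m³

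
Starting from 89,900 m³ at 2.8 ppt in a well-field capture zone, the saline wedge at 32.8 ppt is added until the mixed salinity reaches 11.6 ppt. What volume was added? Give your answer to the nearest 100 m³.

Salt balance: 89,900×2.8 + V×32.8 = (89,900+V)×11.6
251,720 + 32.8V = 1,042,840 + 11.6V
791,120 = 21.2V
V = 37,316.98 m³

37300 m³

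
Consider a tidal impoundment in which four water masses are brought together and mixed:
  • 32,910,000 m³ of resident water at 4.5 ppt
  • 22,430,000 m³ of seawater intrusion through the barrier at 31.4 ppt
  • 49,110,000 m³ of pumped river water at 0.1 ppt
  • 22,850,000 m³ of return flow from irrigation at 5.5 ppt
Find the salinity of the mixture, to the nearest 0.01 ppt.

7.72 ppt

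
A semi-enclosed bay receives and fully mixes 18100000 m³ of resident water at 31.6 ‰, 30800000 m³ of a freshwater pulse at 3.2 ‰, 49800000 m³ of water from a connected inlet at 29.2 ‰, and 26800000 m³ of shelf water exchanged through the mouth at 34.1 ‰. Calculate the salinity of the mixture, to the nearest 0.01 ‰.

By conservation of dissolved salt,
salt = 18,100,000×31.6 + 30,800,000×3.2 + 49,800,000×29.2 + 26,800,000×34.1 = 571,960,000 + 98,560,000 + 1,454,160,000 + 913,880,000 = 3,038,560,000
volume = 18,100,000 + 30,800,000 + 49,800,000 + 26,800,000 = 125,500,000 m³
S = 3,038,560,000 / 125,500,000 = 24.2116 ‰

24.21 ‰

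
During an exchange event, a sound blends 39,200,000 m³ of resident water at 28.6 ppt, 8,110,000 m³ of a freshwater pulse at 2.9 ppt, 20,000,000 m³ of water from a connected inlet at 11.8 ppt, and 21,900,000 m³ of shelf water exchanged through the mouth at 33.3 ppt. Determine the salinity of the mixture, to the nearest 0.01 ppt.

By conservation of dissolved salt,
salt = 39,200,000×28.6 + 8,110,000×2.9 + 20,000,000×11.8 + 21,900,000×33.3 = 1,121,120,000 + 23,519,000 + 236,000,000 + 729,270,000 = 2,109,909,000
volume = 39,200,000 + 8,110,000 + 20,000,000 + 21,900,000 = 89,210,000 m³
S = 2,109,909,000 / 89,210,000 = 23.651 ppt

23.65 ppt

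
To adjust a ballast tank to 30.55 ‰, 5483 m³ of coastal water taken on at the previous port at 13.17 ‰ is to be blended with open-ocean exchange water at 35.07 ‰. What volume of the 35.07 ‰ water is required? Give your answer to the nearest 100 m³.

Salt balance: 5,483×13.17 + V×35.07 = (5,483+V)×30.55
72,211.11 + 35.07V = 167,505.65 + 30.55V
95,294.54 = 4.52V
V = 21,082.86 m³

21100 m³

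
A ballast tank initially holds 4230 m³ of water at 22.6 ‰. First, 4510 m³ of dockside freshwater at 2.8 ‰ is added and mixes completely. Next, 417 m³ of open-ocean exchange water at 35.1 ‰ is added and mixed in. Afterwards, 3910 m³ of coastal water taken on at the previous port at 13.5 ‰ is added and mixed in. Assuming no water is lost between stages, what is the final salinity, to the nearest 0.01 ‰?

Mass of salt is conserved:
Initial salt = 4,230×22.6 = 95,598
After stage 1: salt = 95,598 + 4,510×2.8 = 108,226; volume = 8,740 m³; S = 12.383 ‰
After stage 2: salt = 108,226 + 417×35.1 = 122,862.7; volume = 9,157 m³; S = 13.417 ‰
After stage 3: salt = 122,862.7 + 3,910×13.5 = 175,647.7; volume = 13,067 m³
S = 175,647.7 / 13,067 = 13.4421 ‰

13.44 ‰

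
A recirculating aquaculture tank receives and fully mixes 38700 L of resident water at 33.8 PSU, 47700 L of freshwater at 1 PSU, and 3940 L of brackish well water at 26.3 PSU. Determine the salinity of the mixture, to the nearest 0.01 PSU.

Conserving salt mass:
salt = 38,700×33.8 + 47,700×1 + 3,940×26.3 = 1,308,060 + 47,700 + 103,622 = 1,459,382
volume = 38,700 + 47,700 + 3,940 = 90,340 L
S = 1,459,382 / 90,340 = 16.1543 PSU

16.15 PSU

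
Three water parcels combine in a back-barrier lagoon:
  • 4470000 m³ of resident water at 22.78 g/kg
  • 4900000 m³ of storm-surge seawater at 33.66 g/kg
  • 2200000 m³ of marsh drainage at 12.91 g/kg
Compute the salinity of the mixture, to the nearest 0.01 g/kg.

25.51 g/kg

Total salt / total volume:
salt = 4,470,000×22.78 + 4,900,000×33.66 + 2,200,000×12.91 = 101,826,600 + 164,934,000 + 28,402,000 = 295,162,600
volume = 4,470,000 + 4,900,000 + 2,200,000 = 11,570,000 m³
S = 295,162,600 / 11,570,000 = 25.511 g/kg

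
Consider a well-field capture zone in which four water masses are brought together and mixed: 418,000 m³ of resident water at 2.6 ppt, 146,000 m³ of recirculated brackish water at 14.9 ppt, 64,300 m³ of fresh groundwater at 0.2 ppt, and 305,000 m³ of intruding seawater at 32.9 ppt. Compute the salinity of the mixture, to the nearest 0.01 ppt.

Conserving salt mass:
salt = 418,000×2.6 + 146,000×14.9 + 64,300×0.2 + 305,000×32.9 = 1,086,800 + 2,175,400 + 12,860 + 10,034,500 = 13,309,560
volume = 418,000 + 146,000 + 64,300 + 305,000 = 933,300 m³
S = 13,309,560 / 933,300 = 14.2608 ppt

14.26 ppt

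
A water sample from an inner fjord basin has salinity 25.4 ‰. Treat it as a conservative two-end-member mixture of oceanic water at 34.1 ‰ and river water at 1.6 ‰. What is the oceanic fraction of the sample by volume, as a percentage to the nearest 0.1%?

Let g be the oceanic fraction. Salt balance per unit volume:
g×34.1 + (1−g)×1.6 = 25.4
g = (25.4 − 1.6) / (34.1 − 1.6) = 23.8/32.5 = 0.7323

73.2%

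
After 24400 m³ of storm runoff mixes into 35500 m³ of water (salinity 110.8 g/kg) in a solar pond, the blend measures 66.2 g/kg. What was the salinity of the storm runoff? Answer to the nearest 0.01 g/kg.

1.31 g/kg

Salt balance: 35,500×110.8 + 24,400×S = 59,900×66.2
3,933,400 + 24,400·S = 3,965,380
S = (3,965,380 − 3,933,400) / 24,400 = 1.3107 g/kg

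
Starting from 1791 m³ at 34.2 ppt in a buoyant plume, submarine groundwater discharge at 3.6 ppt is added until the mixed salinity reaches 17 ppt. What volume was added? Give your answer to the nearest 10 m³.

2300 m³

Salt balance: 1,791×34.2 + V×3.6 = (1,791+V)×17
61,252.2 + 3.6V = 30,447 + 17V
30,805.2 = 13.4V
V = 2,298.9 m³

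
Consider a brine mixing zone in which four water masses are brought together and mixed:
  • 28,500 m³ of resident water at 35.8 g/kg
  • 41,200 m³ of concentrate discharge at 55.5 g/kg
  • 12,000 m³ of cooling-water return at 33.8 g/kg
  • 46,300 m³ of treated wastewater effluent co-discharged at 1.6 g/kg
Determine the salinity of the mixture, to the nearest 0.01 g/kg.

Total salt / total volume:
salt = 28,500×35.8 + 41,200×55.5 + 12,000×33.8 + 46,300×1.6 = 1,020,300 + 2,286,600 + 405,600 + 74,080 = 3,786,580
volume = 28,500 + 41,200 + 12,000 + 46,300 = 128,000 m³
S = 3,786,580 / 128,000 = 29.5827 g/kg

29.58 g/kg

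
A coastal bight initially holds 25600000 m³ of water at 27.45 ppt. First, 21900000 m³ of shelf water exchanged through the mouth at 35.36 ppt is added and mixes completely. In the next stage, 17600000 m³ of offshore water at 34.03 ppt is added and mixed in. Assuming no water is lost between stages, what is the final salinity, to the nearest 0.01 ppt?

31.89 ppt

Mass of salt is conserved:
Initial salt = 25,600,000×27.45 = 702,720,000
After stage 1: salt = 702,720,000 + 21,900,000×35.36 = 1,477,104,000; volume = 47,500,000 m³; S = 31.097 ppt
After stage 2: salt = 1,477,104,000 + 17,600,000×34.03 = 2,076,032,000; volume = 65,100,000 m³
S = 2,076,032,000 / 65,100,000 = 31.8899 ppt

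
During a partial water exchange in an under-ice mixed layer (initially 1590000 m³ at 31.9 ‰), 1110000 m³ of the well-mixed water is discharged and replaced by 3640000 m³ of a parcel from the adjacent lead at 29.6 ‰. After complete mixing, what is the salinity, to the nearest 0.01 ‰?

29.87 ‰

Remaining after removal: 480,000 m³ at 31.9 ‰ (salt = 15,312,000)
After addition: salt = 15,312,000 + 3,640,000×29.6 = 123,056,000; volume = 4,120,000 m³
S = 123,056,000 / 4,120,000 = 29.868 ‰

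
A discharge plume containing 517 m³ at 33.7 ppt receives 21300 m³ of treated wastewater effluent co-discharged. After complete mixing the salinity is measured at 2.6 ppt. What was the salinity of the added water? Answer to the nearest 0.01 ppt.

1.85 ppt

Salt balance: 517×33.7 + 21,300×S = 21,817×2.6
17,422.9 + 21,300·S = 56,724.2
S = (56,724.2 − 17,422.9) / 21,300 = 1.8451 ppt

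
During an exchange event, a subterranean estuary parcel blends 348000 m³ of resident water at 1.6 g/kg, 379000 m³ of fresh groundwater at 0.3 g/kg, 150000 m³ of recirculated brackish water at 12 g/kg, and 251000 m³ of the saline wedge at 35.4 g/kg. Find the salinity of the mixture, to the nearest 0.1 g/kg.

10.1 g/kg

Total salt / total volume:
salt = 348,000×1.6 + 379,000×0.3 + 150,000×12 + 251,000×35.4 = 556,800 + 113,700 + 1,800,000 + 8,885,400 = 11,355,900
volume = 348,000 + 379,000 + 150,000 + 251,000 = 1,128,000 m³
S = 11,355,900 / 1,128,000 = 10.067 g/kg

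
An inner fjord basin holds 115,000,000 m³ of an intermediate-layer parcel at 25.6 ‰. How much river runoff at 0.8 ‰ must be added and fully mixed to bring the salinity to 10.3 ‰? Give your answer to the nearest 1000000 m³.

Salt balance: 115,000,000×25.6 + V×0.8 = (115,000,000+V)×10.3
2,944,000,000 + 0.8V = 1,184,500,000 + 10.3V
1,759,500,000 = 9.5V
V = 185,210,526.32 m³

185000000 m³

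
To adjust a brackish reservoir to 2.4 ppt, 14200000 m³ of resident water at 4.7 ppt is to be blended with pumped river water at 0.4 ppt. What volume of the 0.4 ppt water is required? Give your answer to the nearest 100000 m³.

Salt balance: 14,200,000×4.7 + V×0.4 = (14,200,000+V)×2.4
66,740,000 + 0.4V = 34,080,000 + 2.4V
32,660,000 = 2V
V = 16,330,000 m³

16300000 m³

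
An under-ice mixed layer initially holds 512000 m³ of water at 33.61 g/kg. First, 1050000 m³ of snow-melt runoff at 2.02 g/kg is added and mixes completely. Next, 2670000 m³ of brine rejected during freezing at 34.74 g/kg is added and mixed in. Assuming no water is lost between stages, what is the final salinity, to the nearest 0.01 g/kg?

26.49 g/kg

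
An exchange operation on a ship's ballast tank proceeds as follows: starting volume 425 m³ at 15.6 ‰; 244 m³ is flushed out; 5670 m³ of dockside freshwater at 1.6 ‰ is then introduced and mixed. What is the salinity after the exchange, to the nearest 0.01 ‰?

2.03 ‰

Remaining after removal: 181 m³ at 15.6 ‰ (salt = 2,823.6)
After addition: salt = 2,823.6 + 5,670×1.6 = 11,895.6; volume = 5,851 m³
S = 11,895.6 / 5,851 = 2.0331 ‰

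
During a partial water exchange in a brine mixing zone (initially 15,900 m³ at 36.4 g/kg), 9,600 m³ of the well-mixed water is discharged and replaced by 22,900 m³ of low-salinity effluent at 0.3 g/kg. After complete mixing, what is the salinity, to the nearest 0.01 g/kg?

8.09 g/kg

Remaining after removal: 6,300 m³ at 36.4 g/kg (salt = 229,320)
After addition: salt = 229,320 + 22,900×0.3 = 236,190; volume = 29,200 m³
S = 236,190 / 29,200 = 8.0887 g/kg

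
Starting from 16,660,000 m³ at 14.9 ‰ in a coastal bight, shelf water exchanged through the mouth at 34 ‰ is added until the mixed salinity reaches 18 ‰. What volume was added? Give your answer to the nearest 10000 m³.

Salt balance: 16,660,000×14.9 + V×34 = (16,660,000+V)×18
248,234,000 + 34V = 299,880,000 + 18V
51,646,000 = 16V
V = 3,227,875 m³

3230000 m³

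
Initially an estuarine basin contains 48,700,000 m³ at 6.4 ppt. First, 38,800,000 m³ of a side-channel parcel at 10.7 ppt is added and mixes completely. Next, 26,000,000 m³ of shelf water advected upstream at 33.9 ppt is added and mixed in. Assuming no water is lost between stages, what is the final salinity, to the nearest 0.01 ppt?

Salt balance:
Initial salt = 48,700,000×6.4 = 311,680,000
After stage 1: salt = 311,680,000 + 38,800,000×10.7 = 726,840,000; volume = 87,500,000 m³; S = 8.307 ppt
After stage 2: salt = 726,840,000 + 26,000,000×33.9 = 1,608,240,000; volume = 113,500,000 m³
S = 1,608,240,000 / 113,500,000 = 14.1695 ppt

14.17 ppt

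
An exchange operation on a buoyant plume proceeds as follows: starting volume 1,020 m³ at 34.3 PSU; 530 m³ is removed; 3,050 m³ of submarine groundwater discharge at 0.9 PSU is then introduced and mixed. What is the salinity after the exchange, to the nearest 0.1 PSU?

5.5 PSU

Remaining after removal: 490 m³ at 34.3 PSU (salt = 16,807)
After addition: salt = 16,807 + 3,050×0.9 = 19,552; volume = 3,540 m³
S = 19,552 / 3,540 = 5.5232 PSU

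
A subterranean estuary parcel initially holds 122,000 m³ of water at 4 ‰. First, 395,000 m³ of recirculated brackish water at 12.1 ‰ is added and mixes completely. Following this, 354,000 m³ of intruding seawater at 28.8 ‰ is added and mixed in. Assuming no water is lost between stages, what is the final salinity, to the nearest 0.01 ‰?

By conservation of dissolved salt,
Initial salt = 122,000×4 = 488,000
After stage 1: salt = 488,000 + 395,000×12.1 = 5,267,500; volume = 517,000 m³; S = 10.189 ‰
After stage 2: salt = 5,267,500 + 354,000×28.8 = 15,462,700; volume = 871,000 m³
S = 15,462,700 / 871,000 = 17.7528 ‰

17.75 ‰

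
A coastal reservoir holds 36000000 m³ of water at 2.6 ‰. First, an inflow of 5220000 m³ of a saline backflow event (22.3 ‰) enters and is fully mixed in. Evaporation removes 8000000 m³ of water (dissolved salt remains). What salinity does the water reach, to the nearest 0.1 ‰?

After mixing: salt = 36,000,000×2.6 + 5,220,000×22.3 = 210,006,000; volume = 41,220,000 m³
After evaporation: salt unchanged = 210,006,000; volume = 41,220,000 − 8,000,000 = 33,220,000 m³
S = 210,006,000 / 33,220,000 = 6.3217 ‰

6.3 ‰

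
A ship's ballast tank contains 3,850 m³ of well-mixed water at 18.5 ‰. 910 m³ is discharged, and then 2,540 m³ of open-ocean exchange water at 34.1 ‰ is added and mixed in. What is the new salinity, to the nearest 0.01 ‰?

25.73 ‰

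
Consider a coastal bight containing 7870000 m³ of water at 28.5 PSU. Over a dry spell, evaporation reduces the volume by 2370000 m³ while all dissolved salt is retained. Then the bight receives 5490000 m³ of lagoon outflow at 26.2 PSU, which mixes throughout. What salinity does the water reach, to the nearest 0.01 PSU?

33.50 PSU

After evaporation: salt = 7,870,000×28.5 = 224,295,000; volume = 7,870,000 − 2,370,000 = 5,500,000 m³
After mixing: salt = 224,295,000 + 5,490,000×26.2 = 368,133,000; volume = 5,500,000 + 5,490,000 = 10,990,000 m³
S = 368,133,000 / 10,990,000 = 33.4971 PSU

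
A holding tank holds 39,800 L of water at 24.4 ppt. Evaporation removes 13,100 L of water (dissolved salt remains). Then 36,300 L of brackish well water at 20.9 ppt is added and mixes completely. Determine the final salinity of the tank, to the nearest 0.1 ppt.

27.5 ppt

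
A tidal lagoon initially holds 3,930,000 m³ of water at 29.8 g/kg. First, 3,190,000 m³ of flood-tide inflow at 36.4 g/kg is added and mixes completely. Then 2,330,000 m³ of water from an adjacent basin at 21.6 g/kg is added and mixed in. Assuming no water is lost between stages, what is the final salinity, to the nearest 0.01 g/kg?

30.01 g/kg

Salt balance:
Initial salt = 3,930,000×29.8 = 117,114,000
After stage 1: salt = 117,114,000 + 3,190,000×36.4 = 233,230,000; volume = 7,120,000 m³; S = 32.757 g/kg
After stage 2: salt = 233,230,000 + 2,330,000×21.6 = 283,558,000; volume = 9,450,000 m³
S = 283,558,000 / 9,450,000 = 30.0061 g/kg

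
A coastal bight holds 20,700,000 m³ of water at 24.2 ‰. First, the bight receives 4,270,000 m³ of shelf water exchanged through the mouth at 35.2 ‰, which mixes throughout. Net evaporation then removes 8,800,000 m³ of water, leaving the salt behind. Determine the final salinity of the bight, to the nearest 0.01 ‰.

After mixing: salt = 20,700,000×24.2 + 4,270,000×35.2 = 651,244,000; volume = 24,970,000 m³
After evaporation: salt unchanged = 651,244,000; volume = 24,970,000 − 8,800,000 = 16,170,000 m³
S = 651,244,000 / 16,170,000 = 40.2748 ‰

40.27 ‰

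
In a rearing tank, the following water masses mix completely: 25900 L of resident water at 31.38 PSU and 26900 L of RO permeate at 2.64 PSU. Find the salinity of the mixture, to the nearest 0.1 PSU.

Mass of salt is conserved:
salt = 25,900×31.38 + 26,900×2.64 = 812,742 + 71,016 = 883,758
volume = 25,900 + 26,900 = 52,800 L
S = 883,758 / 52,800 = 16.738 PSU

16.7 PSU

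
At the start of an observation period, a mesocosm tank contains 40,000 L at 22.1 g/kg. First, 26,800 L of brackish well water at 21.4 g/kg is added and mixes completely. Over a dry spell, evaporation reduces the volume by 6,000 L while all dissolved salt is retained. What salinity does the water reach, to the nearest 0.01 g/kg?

After mixing: salt = 40,000×22.1 + 26,800×21.4 = 1,457,520; volume = 66,800 L
After evaporation: salt unchanged = 1,457,520; volume = 66,800 − 6,000 = 60,800 L
S = 1,457,520 / 60,800 = 23.9724 g/kg

23.97 g/kg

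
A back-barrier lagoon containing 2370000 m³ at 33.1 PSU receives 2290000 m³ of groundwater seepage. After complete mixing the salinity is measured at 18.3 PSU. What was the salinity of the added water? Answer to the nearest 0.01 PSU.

Salt balance: 2,370,000×33.1 + 2,290,000×S = 4,660,000×18.3
78,447,000 + 2,290,000·S = 85,278,000
S = (85,278,000 − 78,447,000) / 2,290,000 = 2.983 PSU

2.98 PSU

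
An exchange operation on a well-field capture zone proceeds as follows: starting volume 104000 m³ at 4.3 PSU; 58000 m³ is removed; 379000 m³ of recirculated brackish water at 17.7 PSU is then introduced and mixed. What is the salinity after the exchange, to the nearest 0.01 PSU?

16.25 PSU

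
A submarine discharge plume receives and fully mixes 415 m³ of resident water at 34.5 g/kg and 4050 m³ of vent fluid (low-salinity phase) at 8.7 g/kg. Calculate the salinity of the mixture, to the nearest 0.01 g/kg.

11.10 g/kg

By conservation of dissolved salt,
salt = 415×34.5 + 4,050×8.7 = 14,317.5 + 35,235 = 49,552.5
volume = 415 + 4,050 = 4,465 m³
S = 49,552.5 / 4,465 = 11.098 g/kg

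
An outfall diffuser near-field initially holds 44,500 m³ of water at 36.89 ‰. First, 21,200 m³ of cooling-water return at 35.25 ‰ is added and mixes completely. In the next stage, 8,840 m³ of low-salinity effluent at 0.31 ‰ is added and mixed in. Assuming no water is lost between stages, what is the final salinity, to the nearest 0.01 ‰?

32.09 ‰

By conservation of dissolved salt,
Initial salt = 44,500×36.89 = 1,641,605
After stage 1: salt = 1,641,605 + 21,200×35.25 = 2,388,905; volume = 65,700 m³; S = 36.361 ‰
After stage 2: salt = 2,388,905 + 8,840×0.31 = 2,391,645.4; volume = 74,540 m³
S = 2,391,645.4 / 74,540 = 32.0854 ‰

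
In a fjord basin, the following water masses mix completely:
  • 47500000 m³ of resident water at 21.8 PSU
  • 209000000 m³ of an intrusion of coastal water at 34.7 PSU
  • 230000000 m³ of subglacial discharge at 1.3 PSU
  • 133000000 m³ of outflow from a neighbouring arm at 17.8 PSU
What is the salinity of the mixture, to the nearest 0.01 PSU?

17.68 PSU

Mass of salt is conserved:
salt = 47,500,000×21.8 + 209,000,000×34.7 + 230,000,000×1.3 + 133,000,000×17.8 = 1,035,500,000 + 7,252,300,000 + 299,000,000 + 2,367,400,000 = 10,954,200,000
volume = 47,500,000 + 209,000,000 + 230,000,000 + 133,000,000 = 619,500,000 m³
S = 10,954,200,000 / 619,500,000 = 17.6823 PSU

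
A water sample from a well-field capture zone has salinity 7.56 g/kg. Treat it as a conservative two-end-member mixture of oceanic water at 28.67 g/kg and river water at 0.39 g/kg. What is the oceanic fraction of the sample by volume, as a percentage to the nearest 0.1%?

25.4%

Let g be the oceanic fraction. Salt balance per unit volume:
g×28.67 + (1−g)×0.39 = 7.56
g = (7.56 − 0.39) / (28.67 − 0.39) = 7.17/28.28 = 0.2535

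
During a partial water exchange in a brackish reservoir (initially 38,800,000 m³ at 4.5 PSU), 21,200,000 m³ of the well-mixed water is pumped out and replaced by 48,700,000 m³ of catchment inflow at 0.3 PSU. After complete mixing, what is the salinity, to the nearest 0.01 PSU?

Remaining after removal: 17,600,000 m³ at 4.5 PSU (salt = 79,200,000)
After addition: salt = 79,200,000 + 48,700,000×0.3 = 93,810,000; volume = 66,300,000 m³
S = 93,810,000 / 66,300,000 = 1.4149 PSU

1.41 PSU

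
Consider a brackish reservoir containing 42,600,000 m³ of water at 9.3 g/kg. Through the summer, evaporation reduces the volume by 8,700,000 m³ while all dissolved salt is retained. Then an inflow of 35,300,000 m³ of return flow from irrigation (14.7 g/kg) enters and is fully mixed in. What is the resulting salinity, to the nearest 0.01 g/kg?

After evaporation: salt = 42,600,000×9.3 = 396,180,000; volume = 42,600,000 − 8,700,000 = 33,900,000 m³
After mixing: salt = 396,180,000 + 35,300,000×14.7 = 915,090,000; volume = 33,900,000 + 35,300,000 = 69,200,000 m³
S = 915,090,000 / 69,200,000 = 13.2238 g/kg

13.22 g/kg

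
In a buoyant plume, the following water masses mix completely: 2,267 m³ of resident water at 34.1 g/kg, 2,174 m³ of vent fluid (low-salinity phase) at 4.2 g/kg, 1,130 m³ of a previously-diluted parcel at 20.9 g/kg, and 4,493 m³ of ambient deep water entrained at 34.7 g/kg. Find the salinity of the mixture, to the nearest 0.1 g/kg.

26.4 g/kg

Conserving salt mass:
salt = 2,267×34.1 + 2,174×4.2 + 1,130×20.9 + 4,493×34.7 = 77,304.7 + 9,130.8 + 23,617 + 155,907.1 = 265,959.6
volume = 2,267 + 2,174 + 1,130 + 4,493 = 10,064 m³
S = 265,959.6 / 10,064 = 26.427 g/kg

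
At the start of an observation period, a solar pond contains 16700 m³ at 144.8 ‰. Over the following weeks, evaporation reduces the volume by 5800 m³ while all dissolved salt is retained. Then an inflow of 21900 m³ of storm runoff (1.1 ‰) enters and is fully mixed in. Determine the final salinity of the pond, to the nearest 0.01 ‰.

74.46 ‰

After evaporation: salt = 16,700×144.8 = 2,418,160; volume = 16,700 − 5,800 = 10,900 m³
After mixing: salt = 2,418,160 + 21,900×1.1 = 2,442,250; volume = 10,900 + 21,900 = 32,800 m³
S = 2,442,250 / 32,800 = 74.4588 ‰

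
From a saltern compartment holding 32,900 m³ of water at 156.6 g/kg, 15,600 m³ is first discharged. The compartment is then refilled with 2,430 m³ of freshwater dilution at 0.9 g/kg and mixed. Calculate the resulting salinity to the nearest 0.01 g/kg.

Remaining after removal: 17,300 m³ at 156.6 g/kg (salt = 2,709,180)
After addition: salt = 2,709,180 + 2,430×0.9 = 2,711,367; volume = 19,730 m³
S = 2,711,367 / 19,730 = 137.4236 g/kg

137.42 g/kg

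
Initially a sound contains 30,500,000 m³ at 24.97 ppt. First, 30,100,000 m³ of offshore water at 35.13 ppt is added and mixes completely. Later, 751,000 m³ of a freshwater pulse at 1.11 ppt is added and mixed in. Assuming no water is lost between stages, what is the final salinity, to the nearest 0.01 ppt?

29.66 ppt

Weighted by volume,
Initial salt = 30,500,000×24.97 = 761,585,000
After stage 1: salt = 761,585,000 + 30,100,000×35.13 = 1,818,998,000; volume = 60,600,000 m³; S = 30.016 ppt
After stage 2: salt = 1,818,998,000 + 751,000×1.11 = 1,819,831,610; volume = 61,351,000 m³
S = 1,819,831,610 / 61,351,000 = 29.6626 ppt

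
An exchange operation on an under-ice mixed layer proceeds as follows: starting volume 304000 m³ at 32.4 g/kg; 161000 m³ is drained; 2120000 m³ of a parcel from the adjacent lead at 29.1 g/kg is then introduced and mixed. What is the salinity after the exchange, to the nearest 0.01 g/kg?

Remaining after removal: 143,000 m³ at 32.4 g/kg (salt = 4,633,200)
After addition: salt = 4,633,200 + 2,120,000×29.1 = 66,325,200; volume = 2,263,000 m³
S = 66,325,200 / 2,263,000 = 29.3085 g/kg

29.31 g/kg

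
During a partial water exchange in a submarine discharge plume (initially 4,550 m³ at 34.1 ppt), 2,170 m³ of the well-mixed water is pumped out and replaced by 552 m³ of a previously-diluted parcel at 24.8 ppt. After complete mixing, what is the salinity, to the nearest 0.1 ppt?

Remaining after removal: 2,380 m³ at 34.1 ppt (salt = 81,158)
After addition: salt = 81,158 + 552×24.8 = 94,847.6; volume = 2,932 m³
S = 94,847.6 / 2,932 = 32.3491 ppt

32.3 ppt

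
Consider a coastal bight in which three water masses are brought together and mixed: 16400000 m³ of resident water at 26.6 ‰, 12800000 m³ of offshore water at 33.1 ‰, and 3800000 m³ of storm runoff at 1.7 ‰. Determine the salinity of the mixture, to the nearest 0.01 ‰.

Conserving salt mass:
salt = 16,400,000×26.6 + 12,800,000×33.1 + 3,800,000×1.7 = 436,240,000 + 423,680,000 + 6,460,000 = 866,380,000
volume = 16,400,000 + 12,800,000 + 3,800,000 = 33,000,000 m³
S = 866,380,000 / 33,000,000 = 26.2539 ‰

26.25 ‰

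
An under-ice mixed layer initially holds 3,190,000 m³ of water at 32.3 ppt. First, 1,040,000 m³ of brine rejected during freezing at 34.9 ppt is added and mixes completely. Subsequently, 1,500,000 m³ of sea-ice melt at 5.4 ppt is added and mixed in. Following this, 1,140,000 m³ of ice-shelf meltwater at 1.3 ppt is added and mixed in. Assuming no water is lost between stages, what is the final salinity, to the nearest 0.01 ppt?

Weighted by volume,
Initial salt = 3,190,000×32.3 = 103,037,000
After stage 1: salt = 103,037,000 + 1,040,000×34.9 = 139,333,000; volume = 4,230,000 m³; S = 32.939 ppt
After stage 2: salt = 139,333,000 + 1,500,000×5.4 = 147,433,000; volume = 5,730,000 m³; S = 25.73 ppt
After stage 3: salt = 147,433,000 + 1,140,000×1.3 = 148,915,000; volume = 6,870,000 m³
S = 148,915,000 / 6,870,000 = 21.6761 ppt

21.68 ppt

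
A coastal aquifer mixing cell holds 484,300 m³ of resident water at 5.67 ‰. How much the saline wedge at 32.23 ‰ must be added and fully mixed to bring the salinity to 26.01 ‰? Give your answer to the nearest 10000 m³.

Salt balance: 484,300×5.67 + V×32.23 = (484,300+V)×26.01
2,745,981 + 32.23V = 12,596,643 + 26.01V
9,850,662 = 6.22V
V = 1,583,707.72 m³

1580000 m³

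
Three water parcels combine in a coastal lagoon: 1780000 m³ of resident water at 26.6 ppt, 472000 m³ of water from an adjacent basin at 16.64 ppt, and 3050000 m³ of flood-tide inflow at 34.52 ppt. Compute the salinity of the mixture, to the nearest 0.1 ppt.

30.3 ppt

Salt balance:
salt = 1,780,000×26.6 + 472,000×16.64 + 3,050,000×34.52 = 47,348,000 + 7,854,080 + 105,286,000 = 160,488,080
volume = 1,780,000 + 472,000 + 3,050,000 = 5,302,000 m³
S = 160,488,080 / 5,302,000 = 30.269 ppt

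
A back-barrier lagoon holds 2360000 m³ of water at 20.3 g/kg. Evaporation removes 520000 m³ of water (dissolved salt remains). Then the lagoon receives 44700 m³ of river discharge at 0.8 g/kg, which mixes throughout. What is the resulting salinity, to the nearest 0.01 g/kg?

After evaporation: salt = 2,360,000×20.3 = 47,908,000; volume = 2,360,000 − 520,000 = 1,840,000 m³
After mixing: salt = 47,908,000 + 44,700×0.8 = 47,943,760; volume = 1,840,000 + 44,700 = 1,884,700 m³
S = 47,943,760 / 1,884,700 = 25.4384 g/kg

25.44 g/kg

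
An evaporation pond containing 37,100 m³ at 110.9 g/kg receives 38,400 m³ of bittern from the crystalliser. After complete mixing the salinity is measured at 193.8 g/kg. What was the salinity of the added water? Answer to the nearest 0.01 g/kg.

273.89 g/kg

Salt balance: 37,100×110.9 + 38,400×S = 75,500×193.8
4,114,390 + 38,400·S = 14,631,900
S = (14,631,900 − 4,114,390) / 38,400 = 273.8935 g/kg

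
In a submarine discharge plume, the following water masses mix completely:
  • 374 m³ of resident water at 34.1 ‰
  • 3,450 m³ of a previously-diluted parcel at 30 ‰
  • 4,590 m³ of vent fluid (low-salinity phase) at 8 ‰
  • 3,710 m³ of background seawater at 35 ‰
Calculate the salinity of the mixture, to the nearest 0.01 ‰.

23.33 ‰

Salt balance:
salt = 374×34.1 + 3,450×30 + 4,590×8 + 3,710×35 = 12,753.4 + 103,500 + 36,720 + 129,850 = 282,823.4
volume = 374 + 3,450 + 4,590 + 3,710 = 12,124 m³
S = 282,823.4 / 12,124 = 23.3276 ‰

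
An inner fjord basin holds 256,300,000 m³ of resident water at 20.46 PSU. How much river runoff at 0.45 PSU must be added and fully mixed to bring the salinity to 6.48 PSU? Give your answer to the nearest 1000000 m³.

594000000 m³

Salt balance: 256,300,000×20.46 + V×0.45 = (256,300,000+V)×6.48
5,243,898,000 + 0.45V = 1,660,824,000 + 6.48V
3,583,074,000 = 6.03V
V = 594,207,960.2 m³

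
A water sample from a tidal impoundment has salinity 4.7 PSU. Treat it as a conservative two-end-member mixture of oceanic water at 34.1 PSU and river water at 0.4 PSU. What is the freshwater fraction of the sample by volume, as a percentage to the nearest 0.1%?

87.2%

Let f be the freshwater fraction. Salt balance per unit volume:
f×0.4 + (1−f)×34.1 = 4.7
f = (34.1 − 4.7) / (34.1 − 0.4) = 29.4/33.7 = 0.8724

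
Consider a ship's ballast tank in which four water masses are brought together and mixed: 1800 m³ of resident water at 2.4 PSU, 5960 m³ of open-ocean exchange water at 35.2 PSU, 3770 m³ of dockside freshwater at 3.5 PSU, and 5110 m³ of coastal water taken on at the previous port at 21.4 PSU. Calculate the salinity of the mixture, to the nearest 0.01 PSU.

20.23 PSU

Conserving salt mass:
salt = 1,800×2.4 + 5,960×35.2 + 3,770×3.5 + 5,110×21.4 = 4,320 + 209,792 + 13,195 + 109,354 = 336,661
volume = 1,800 + 5,960 + 3,770 + 5,110 = 16,640 m³
S = 336,661 / 16,640 = 20.232 PSU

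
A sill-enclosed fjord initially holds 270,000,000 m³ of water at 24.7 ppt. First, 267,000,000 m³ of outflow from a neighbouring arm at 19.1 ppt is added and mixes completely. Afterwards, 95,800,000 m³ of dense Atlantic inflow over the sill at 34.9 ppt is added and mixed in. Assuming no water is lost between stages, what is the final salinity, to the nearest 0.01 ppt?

Conserving salt mass:
Initial salt = 270,000,000×24.7 = 6,669,000,000
After stage 1: salt = 6,669,000,000 + 267,000,000×19.1 = 11,768,700,000; volume = 537,000,000 m³; S = 21.916 ppt
After stage 2: salt = 11,768,700,000 + 95,800,000×34.9 = 15,112,120,000; volume = 632,800,000 m³
S = 15,112,120,000 / 632,800,000 = 23.8814 ppt

23.88 ppt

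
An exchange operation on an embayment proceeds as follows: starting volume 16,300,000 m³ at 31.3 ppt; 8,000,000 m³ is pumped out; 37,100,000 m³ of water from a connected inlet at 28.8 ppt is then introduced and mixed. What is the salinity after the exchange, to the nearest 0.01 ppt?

Remaining after removal: 8,300,000 m³ at 31.3 ppt (salt = 259,790,000)
After addition: salt = 259,790,000 + 37,100,000×28.8 = 1,328,270,000; volume = 45,400,000 m³
S = 1,328,270,000 / 45,400,000 = 29.257 ppt

29.26 ppt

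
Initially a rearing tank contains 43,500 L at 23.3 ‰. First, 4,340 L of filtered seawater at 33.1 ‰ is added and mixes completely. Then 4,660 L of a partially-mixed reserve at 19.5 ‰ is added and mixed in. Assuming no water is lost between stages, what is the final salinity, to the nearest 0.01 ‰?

23.77 ‰

Mass of salt is conserved:
Initial salt = 43,500×23.3 = 1,013,550
After stage 1: salt = 1,013,550 + 4,340×33.1 = 1,157,204; volume = 47,840 L; S = 24.189 ‰
After stage 2: salt = 1,157,204 + 4,660×19.5 = 1,248,074; volume = 52,500 L
S = 1,248,074 / 52,500 = 23.7728 ‰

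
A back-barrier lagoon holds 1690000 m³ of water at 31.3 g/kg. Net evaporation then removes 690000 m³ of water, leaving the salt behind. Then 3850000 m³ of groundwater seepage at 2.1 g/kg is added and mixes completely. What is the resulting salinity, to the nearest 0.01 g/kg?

12.57 g/kg

After evaporation: salt = 1,690,000×31.3 = 52,897,000; volume = 1,690,000 − 690,000 = 1,000,000 m³
After mixing: salt = 52,897,000 + 3,850,000×2.1 = 60,982,000; volume = 1,000,000 + 3,850,000 = 4,850,000 m³
S = 60,982,000 / 4,850,000 = 12.5736 g/kg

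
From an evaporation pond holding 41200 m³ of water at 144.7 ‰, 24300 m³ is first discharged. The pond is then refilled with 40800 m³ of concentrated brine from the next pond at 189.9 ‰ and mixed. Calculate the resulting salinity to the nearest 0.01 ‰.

176.66 ‰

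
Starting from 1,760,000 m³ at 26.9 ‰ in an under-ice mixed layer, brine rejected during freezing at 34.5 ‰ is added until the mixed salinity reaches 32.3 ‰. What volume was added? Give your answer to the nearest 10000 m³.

4320000 m³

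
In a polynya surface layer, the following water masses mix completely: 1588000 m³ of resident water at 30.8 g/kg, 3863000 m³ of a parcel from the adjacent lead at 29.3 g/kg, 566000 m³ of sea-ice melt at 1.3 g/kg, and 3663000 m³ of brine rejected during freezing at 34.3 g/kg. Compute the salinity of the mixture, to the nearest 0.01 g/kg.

Weighted by volume,
salt = 1,588,000×30.8 + 3,863,000×29.3 + 566,000×1.3 + 3,663,000×34.3 = 48,910,400 + 113,185,900 + 735,800 + 125,640,900 = 288,473,000
volume = 1,588,000 + 3,863,000 + 566,000 + 3,663,000 = 9,680,000 m³
S = 288,473,000 / 9,680,000 = 29.8009 g/kg

29.80 g/kg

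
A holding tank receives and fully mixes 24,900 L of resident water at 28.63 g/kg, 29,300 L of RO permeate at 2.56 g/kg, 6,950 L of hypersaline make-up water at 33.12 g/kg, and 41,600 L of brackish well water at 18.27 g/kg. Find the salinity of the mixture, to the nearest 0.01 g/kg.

By conservation of dissolved salt,
salt = 24,900×28.63 + 29,300×2.56 + 6,950×33.12 + 41,600×18.27 = 712,887 + 75,008 + 230,184 + 760,032 = 1,778,111
volume = 24,900 + 29,300 + 6,950 + 41,600 = 102,750 L
S = 1,778,111 / 102,750 = 17.3052 g/kg

17.31 g/kg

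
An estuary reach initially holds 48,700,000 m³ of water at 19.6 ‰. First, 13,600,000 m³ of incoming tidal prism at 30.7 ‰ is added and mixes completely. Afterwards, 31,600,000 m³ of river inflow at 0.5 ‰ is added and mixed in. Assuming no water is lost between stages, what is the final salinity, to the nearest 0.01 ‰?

14.78 ‰

Total salt / total volume:
Initial salt = 48,700,000×19.6 = 954,520,000
After stage 1: salt = 954,520,000 + 13,600,000×30.7 = 1,372,040,000; volume = 62,300,000 m³; S = 22.023 ‰
After stage 2: salt = 1,372,040,000 + 31,600,000×0.5 = 1,387,840,000; volume = 93,900,000 m³
S = 1,387,840,000 / 93,900,000 = 14.78 ‰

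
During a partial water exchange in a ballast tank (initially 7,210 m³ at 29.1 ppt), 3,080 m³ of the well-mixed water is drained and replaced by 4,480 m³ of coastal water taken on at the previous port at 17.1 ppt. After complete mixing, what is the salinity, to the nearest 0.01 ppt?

Remaining after removal: 4,130 m³ at 29.1 ppt (salt = 120,183)
After addition: salt = 120,183 + 4,480×17.1 = 196,791; volume = 8,610 m³
S = 196,791 / 8,610 = 22.8561 ppt

22.86 ppt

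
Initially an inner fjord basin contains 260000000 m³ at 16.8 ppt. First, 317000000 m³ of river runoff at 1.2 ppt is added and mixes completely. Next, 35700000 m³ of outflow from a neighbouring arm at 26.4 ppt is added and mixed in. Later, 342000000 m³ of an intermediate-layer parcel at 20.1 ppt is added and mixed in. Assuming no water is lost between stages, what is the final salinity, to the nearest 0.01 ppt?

13.16 ppt

Salt balance:
Initial salt = 260,000,000×16.8 = 4,368,000,000
After stage 1: salt = 4,368,000,000 + 317,000,000×1.2 = 4,748,400,000; volume = 577,000,000 m³; S = 8.229 ppt
After stage 2: salt = 4,748,400,000 + 35,700,000×26.4 = 5,690,880,000; volume = 612,700,000 m³; S = 9.288 ppt
After stage 3: salt = 5,690,880,000 + 342,000,000×20.1 = 12,565,080,000; volume = 954,700,000 m³
S = 12,565,080,000 / 954,700,000 = 13.1613 ppt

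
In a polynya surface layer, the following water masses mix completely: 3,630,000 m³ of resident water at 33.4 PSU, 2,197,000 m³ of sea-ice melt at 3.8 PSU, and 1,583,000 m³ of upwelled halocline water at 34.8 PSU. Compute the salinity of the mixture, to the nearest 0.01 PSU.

Salt balance:
salt = 3,630,000×33.4 + 2,197,000×3.8 + 1,583,000×34.8 = 121,242,000 + 8,348,600 + 55,088,400 = 184,679,000
volume = 3,630,000 + 2,197,000 + 1,583,000 = 7,410,000 m³
S = 184,679,000 / 7,410,000 = 24.9229 PSU

24.92 PSU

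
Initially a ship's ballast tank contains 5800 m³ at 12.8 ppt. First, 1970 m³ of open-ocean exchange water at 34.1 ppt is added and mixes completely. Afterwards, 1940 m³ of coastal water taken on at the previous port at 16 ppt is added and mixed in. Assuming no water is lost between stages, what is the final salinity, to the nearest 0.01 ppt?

Conserving salt mass:
Initial salt = 5,800×12.8 = 74,240
After stage 1: salt = 74,240 + 1,970×34.1 = 141,417; volume = 7,770 m³; S = 18.2 ppt
After stage 2: salt = 141,417 + 1,940×16 = 172,457; volume = 9,710 m³
S = 172,457 / 9,710 = 17.7608 ppt

17.76 ppt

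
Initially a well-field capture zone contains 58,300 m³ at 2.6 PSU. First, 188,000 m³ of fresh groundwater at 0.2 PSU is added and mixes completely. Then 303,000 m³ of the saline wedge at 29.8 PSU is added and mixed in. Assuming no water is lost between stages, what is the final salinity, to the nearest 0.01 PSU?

Conserving salt mass:
Initial salt = 58,300×2.6 = 151,580
After stage 1: salt = 151,580 + 188,000×0.2 = 189,180; volume = 246,300 m³; S = 0.768 PSU
After stage 2: salt = 189,180 + 303,000×29.8 = 9,218,580; volume = 549,300 m³
S = 9,218,580 / 549,300 = 16.7824 PSU

16.78 PSU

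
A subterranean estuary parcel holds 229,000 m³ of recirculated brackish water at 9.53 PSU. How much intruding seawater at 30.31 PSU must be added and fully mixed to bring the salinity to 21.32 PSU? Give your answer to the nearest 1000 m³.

Salt balance: 229,000×9.53 + V×30.31 = (229,000+V)×21.32
2,182,370 + 30.31V = 4,882,280 + 21.32V
2,699,910 = 8.99V
V = 300,323.69 m³

300000 m³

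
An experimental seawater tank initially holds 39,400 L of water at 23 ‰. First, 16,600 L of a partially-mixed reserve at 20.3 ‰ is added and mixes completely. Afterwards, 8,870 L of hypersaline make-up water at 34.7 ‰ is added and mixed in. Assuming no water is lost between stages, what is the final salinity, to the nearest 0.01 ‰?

Total salt / total volume:
Initial salt = 39,400×23 = 906,200
After stage 1: salt = 906,200 + 16,600×20.3 = 1,243,180; volume = 56,000 L; S = 22.2 ‰
After stage 2: salt = 1,243,180 + 8,870×34.7 = 1,550,969; volume = 64,870 L
S = 1,550,969 / 64,870 = 23.9089 ‰

23.91 ‰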